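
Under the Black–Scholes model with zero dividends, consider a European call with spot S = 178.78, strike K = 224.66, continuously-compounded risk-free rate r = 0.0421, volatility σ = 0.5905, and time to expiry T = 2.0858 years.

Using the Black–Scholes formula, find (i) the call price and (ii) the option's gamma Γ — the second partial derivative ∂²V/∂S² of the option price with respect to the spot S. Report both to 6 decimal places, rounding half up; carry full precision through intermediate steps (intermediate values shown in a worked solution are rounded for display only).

σ√T = 0.5905·√2.0858 = 0.852818
d₁ = (ln(S/K) + (r+σ²/2)T) / (σ√T) = (ln(178.78/224.66) + (0.0421+0.5905²/2)·2.0858) / 0.852818 = (-0.228432 + 0.451461) / 0.852818 = 0.261520
d₂ = d₁ − σ√T = 0.261520 − 0.852818 = -0.591298
e^{−rT} = e^{−0.0421·2.0858} = 0.915933
N(d₁) = 0.603154,  N(d₂) = 0.277161
Call price V = S·N(d₁) − K·e^{−rT}·N(d₂) = 107.831930 − 57.032290 = 50.799640
φ(d₁) = (1/√(2π))·e^{−d₁²/2} = 0.385531
Γ = φ(d₁) / (S·σ·√T) = 0.002529

price = 50.799640
Γ = 0.002529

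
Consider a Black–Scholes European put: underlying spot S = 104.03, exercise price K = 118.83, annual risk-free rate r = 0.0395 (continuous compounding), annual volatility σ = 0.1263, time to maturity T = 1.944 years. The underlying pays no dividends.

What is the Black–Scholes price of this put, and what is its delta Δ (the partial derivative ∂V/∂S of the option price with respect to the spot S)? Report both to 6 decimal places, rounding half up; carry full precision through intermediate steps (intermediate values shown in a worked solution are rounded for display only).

σ√T = 0.1263·√1.944 = 0.176097
d₁ = (ln(S/K) + (r+σ²/2)T) / (σ√T) = (ln(104.03/118.83) + (0.0395+0.1263²/2)·1.944) / 0.176097 = (-0.133015 + 0.092293) / 0.176097 = -0.231245
d₂ = d₁ − σ√T = -0.231245 − 0.176097 = -0.407342
e^{−rT} = e^{−0.0395·1.944} = 0.926086
N(−d₁) = 0.591438,  N(−d₂) = 0.658122
Put price V = K·e^{−rT}·N(−d₂) − S·N(−d₁) = 72.424187 − 61.527278 = 10.896909
Δ = −N(−d₁) = -0.591438

price = 10.896909
Δ = -0.591438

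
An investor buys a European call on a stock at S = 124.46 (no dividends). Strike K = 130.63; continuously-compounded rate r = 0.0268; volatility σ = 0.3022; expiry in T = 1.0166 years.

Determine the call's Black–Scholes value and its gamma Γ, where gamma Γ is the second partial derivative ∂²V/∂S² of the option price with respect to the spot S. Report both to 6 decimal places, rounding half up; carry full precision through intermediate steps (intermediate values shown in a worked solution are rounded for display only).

price = 13.938475
Γ = 0.010484

σ√T = 0.3022·√1.0166 = 0.304698
d₁ = (ln(S/K) + (r+σ²/2)T) / (σ√T) = (ln(124.46/130.63) + (0.0268+0.3022²/2)·1.0166) / 0.304698 = (-0.048385 + 0.073665) / 0.304698 = 0.082970
d₂ = d₁ − σ√T = 0.082970 − 0.304698 = -0.221728
e^{−rT} = e^{−0.0268·1.0166} = 0.973123
N(d₁) = 0.533062,  N(d₂) = 0.412263
Call price V = S·N(d₁) − K·e^{−rT}·N(d₂) = 66.344932 − 52.406457 = 13.938475
φ(d₁) = (1/√(2π))·e^{−d₁²/2} = 0.397571
Γ = φ(d₁) / (S·σ·√T) = 0.010484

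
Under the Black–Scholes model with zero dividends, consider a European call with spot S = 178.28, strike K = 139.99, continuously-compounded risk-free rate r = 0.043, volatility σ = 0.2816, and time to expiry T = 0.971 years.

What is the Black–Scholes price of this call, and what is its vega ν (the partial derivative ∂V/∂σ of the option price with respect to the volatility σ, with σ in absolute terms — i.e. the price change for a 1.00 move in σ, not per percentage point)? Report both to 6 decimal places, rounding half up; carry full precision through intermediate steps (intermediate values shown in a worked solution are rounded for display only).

σ√T = 0.2816·√0.971 = 0.277487
d₁ = (ln(S/K) + (r+σ²/2)T) / (σ√T) = (ln(178.28/139.99) + (0.043+0.2816²/2)·0.971) / 0.277487 = (0.241784 + 0.080252) / 0.277487 = 1.160548
d₂ = d₁ − σ√T = 1.160548 − 0.277487 = 0.883062
e^{−rT} = e^{−0.043·0.971} = 0.959107
N(d₁) = 0.877087,  N(d₂) = 0.811399
Call price V = S·N(d₁) − K·e^{−rT}·N(d₂) = 156.367105 − 108.942697 = 47.424408
φ(d₁) = (1/√(2π))·e^{−d₁²/2} = 0.203442
ν = S·φ(d₁)·√T = 35.739844

price = 47.424408
ν = 35.739844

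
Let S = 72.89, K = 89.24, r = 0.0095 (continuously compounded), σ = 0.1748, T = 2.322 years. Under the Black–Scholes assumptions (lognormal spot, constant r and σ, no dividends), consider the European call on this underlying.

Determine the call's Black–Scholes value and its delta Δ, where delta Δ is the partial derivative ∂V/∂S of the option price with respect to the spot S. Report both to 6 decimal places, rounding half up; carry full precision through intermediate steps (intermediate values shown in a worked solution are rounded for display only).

price = 3.140316
Δ = 0.293294

σ√T = 0.1748·√2.322 = 0.266362
d₁ = (ln(S/K) + (r+σ²/2)T) / (σ√T) = (ln(72.89/89.24) + (0.0095+0.1748²/2)·2.322) / 0.266362 = (-0.202378 + 0.057533) / 0.266362 = -0.543788
d₂ = d₁ − σ√T = -0.543788 − 0.266362 = -0.810150
e^{−rT} = e^{−0.0095·2.322} = 0.978183
N(d₁) = 0.293294,  N(d₂) = 0.208927
Call price V = S·N(d₁) − K·e^{−rT}·N(d₂) = 21.378180 − 18.237864 = 3.140316
Δ = N(d₁) = 0.293294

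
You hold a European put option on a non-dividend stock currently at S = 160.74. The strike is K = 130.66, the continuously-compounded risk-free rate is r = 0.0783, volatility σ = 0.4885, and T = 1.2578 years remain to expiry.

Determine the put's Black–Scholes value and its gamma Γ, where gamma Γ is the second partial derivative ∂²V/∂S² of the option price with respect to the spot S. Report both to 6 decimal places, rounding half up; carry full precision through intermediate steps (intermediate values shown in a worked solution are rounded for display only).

price = 13.376496
Γ = 0.003205

σ√T = 0.4885·√1.2578 = 0.547861
d₁ = (ln(S/K) + (r+σ²/2)T) / (σ√T) = (ln(160.74/130.66) + (0.0783+0.4885²/2)·1.2578) / 0.547861 = (0.207190 + 0.248562) / 0.547861 = 0.831874
d₂ = d₁ − σ√T = 0.831874 − 0.547861 = 0.284013
e^{−rT} = e^{−0.0783·1.2578} = 0.906209
N(−d₁) = 0.202740,  N(−d₂) = 0.388200
Put price V = K·e^{−rT}·N(−d₂) − S·N(−d₁) = 45.964938 − 32.588442 = 13.376496
φ(d₁) = (1/√(2π))·e^{−d₁²/2} = 0.282255
Γ = φ(d₁) / (S·σ·√T) = 0.003205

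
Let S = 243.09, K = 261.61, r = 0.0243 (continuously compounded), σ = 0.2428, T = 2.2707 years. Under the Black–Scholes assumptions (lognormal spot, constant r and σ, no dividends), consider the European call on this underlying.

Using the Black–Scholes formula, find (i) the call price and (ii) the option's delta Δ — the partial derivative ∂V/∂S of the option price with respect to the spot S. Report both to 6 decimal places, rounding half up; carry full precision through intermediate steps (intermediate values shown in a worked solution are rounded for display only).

σ√T = 0.2428·√2.2707 = 0.365871
d₁ = (ln(S/K) + (r+σ²/2)T) / (σ√T) = (ln(243.09/261.61) + (0.0243+0.2428²/2)·2.2707) / 0.365871 = (-0.073423 + 0.122109) / 0.365871 = 0.133068
d₂ = d₁ − σ√T = 0.133068 − 0.365871 = -0.232803
e^{−rT} = e^{−0.0243·2.2707} = 0.946317
N(d₁) = 0.552930,  N(d₂) = 0.407957
Call price V = S·N(d₁) − K·e^{−rT}·N(d₂) = 134.411827 − 100.996270 = 33.415557
Δ = N(d₁) = 0.552930

price = 33.415557
Δ = 0.552930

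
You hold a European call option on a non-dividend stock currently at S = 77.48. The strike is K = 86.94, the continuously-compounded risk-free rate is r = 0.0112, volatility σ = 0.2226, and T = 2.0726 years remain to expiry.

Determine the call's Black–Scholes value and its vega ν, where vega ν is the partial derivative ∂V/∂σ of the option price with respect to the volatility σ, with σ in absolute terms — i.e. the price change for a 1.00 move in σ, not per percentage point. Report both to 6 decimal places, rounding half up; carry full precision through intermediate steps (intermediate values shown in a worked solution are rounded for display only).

price = 7.025050
ν = 44.143419

σ√T = 0.2226·√2.0726 = 0.320467
d₁ = (ln(S/K) + (r+σ²/2)T) / (σ√T) = (ln(77.48/86.94) + (0.0112+0.2226²/2)·2.0726) / 0.320467 = (-0.115198 + 0.074563) / 0.320467 = -0.126802
d₂ = d₁ − σ√T = -0.126802 − 0.320467 = -0.447269
e^{−rT} = e^{−0.0112·2.0726} = 0.977054
N(d₁) = 0.449549,  N(d₂) = 0.327341
Call price V = S·N(d₁) − K·e^{−rT}·N(d₂) = 34.831023 − 27.805973 = 7.025050
φ(d₁) = (1/√(2π))·e^{−d₁²/2} = 0.395748
ν = S·φ(d₁)·√T = 44.143419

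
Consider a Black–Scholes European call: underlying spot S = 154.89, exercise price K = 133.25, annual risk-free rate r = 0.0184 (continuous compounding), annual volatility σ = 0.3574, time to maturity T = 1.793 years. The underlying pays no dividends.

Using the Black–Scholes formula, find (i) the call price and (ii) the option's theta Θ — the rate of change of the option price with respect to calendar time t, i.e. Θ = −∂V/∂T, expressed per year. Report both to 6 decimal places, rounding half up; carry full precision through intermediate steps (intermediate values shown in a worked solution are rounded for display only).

σ√T = 0.3574·√1.793 = 0.478569
d₁ = (ln(S/K) + (r+σ²/2)T) / (σ√T) = (ln(154.89/133.25) + (0.0184+0.3574²/2)·1.793) / 0.478569 = (0.150488 + 0.147505) / 0.478569 = 0.622676
d₂ = d₁ − σ√T = 0.622676 − 0.478569 = 0.144107
e^{−rT} = e^{−0.0184·1.793} = 0.967547
N(d₁) = 0.733251,  N(d₂) = 0.557292
Call price V = S·N(d₁) − K·e^{−rT}·N(d₂) = 113.573291 − 71.849228 = 41.724063
φ(d₁) = (1/√(2π))·e^{−d₁²/2} = 0.328637
Θ = −S·φ(d₁)·σ/(2√T) − r·K·e^{−rT}·N(d₂) = −6.793199 − 1.322026 = -8.115225

price = 41.724063
Θ = -8.115225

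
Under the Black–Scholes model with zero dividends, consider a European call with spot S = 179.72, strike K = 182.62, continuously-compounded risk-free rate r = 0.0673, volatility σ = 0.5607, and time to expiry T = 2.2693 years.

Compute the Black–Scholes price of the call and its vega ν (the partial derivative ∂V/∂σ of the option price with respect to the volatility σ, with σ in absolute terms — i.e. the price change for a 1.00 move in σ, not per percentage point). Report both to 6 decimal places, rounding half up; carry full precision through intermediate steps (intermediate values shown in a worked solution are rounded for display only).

σ√T = 0.5607·√2.2693 = 0.844649
d₁ = (ln(S/K) + (r+σ²/2)T) / (σ√T) = (ln(179.72/182.62) + (0.0673+0.5607²/2)·2.2693) / 0.844649 = (-0.016007 + 0.509440) / 0.844649 = 0.584187
d₂ = d₁ − σ√T = 0.584187 − 0.844649 = -0.260463
e^{−rT} = e^{−0.0673·2.2693} = 0.858367
N(d₁) = 0.720453,  N(d₂) = 0.397253
Call price V = S·N(d₁) − K·e^{−rT}·N(d₂) = 129.479739 − 62.271420 = 67.208320
φ(d₁) = (1/√(2π))·e^{−d₁²/2} = 0.336359
ν = S·φ(d₁)·√T = 91.063795

price = 67.208320
ν = 91.063795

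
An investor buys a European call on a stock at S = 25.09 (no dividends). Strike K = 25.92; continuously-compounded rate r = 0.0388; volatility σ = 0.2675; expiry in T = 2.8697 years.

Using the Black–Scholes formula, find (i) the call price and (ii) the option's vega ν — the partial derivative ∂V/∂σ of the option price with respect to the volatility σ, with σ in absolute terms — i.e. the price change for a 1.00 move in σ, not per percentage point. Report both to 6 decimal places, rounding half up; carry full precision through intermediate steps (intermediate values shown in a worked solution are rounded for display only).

σ√T = 0.2675·√2.8697 = 0.453150
d₁ = (ln(S/K) + (r+σ²/2)T) / (σ√T) = (ln(25.09/25.92) + (0.0388+0.2675²/2)·2.8697) / 0.453150 = (-0.032546 + 0.214017) / 0.453150 = 0.400466
d₂ = d₁ − σ√T = 0.400466 − 0.453150 = -0.052684
e^{−rT} = e^{−0.0388·2.8697} = 0.894631
N(d₁) = 0.655593,  N(d₂) = 0.478992
Call price V = S·N(d₁) − K·e^{−rT}·N(d₂) = 16.448840 − 11.107261 = 5.341579
φ(d₁) = (1/√(2π))·e^{−d₁²/2} = 0.368201
ν = S·φ(d₁)·√T = 15.649640

price = 5.341579
ν = 15.649640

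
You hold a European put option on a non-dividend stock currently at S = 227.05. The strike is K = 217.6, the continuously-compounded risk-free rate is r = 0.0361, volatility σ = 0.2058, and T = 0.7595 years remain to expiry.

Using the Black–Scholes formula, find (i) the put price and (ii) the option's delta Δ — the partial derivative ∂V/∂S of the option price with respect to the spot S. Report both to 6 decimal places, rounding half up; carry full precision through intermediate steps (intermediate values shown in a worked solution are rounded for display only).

price = 9.181540
Δ = -0.315765

σ√T = 0.2058·√0.7595 = 0.179353
d₁ = (ln(S/K) + (r+σ²/2)T) / (σ√T) = (ln(227.05/217.6) + (0.0361+0.2058²/2)·0.7595) / 0.179353 = (0.042512 + 0.043502) / 0.179353 = 0.479576
d₂ = d₁ − σ√T = 0.479576 − 0.179353 = 0.300223
e^{−rT} = e^{−0.0361·0.7595} = 0.972955
N(−d₁) = 0.315765,  N(−d₂) = 0.382004
Put price V = K·e^{−rT}·N(−d₂) − S·N(−d₁) = 80.875873 − 71.694333 = 9.181540
Δ = −N(−d₁) = -0.315765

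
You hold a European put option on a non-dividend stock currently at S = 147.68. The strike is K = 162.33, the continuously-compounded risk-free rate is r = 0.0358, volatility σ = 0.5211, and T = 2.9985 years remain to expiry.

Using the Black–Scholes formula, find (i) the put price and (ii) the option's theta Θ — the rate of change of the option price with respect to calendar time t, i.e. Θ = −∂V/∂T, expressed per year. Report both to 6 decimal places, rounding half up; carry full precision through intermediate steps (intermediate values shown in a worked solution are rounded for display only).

σ√T = 0.5211·√2.9985 = 0.902346
d₁ = (ln(S/K) + (r+σ²/2)T) / (σ√T) = (ln(147.68/162.33) + (0.0358+0.5211²/2)·2.9985) / 0.902346 = (-0.094584 + 0.514460) / 0.902346 = 0.465317
d₂ = d₁ − σ√T = 0.465317 − 0.902346 = -0.437029
e^{−rT} = e^{−0.0358·2.9985} = 0.898215
N(−d₁) = 0.320852,  N(−d₂) = 0.668955
Put price V = K·e^{−rT}·N(−d₂) − S·N(−d₁) = 97.538414 − 47.383458 = 50.154956
φ(d₁) = (1/√(2π))·e^{−d₁²/2} = 0.358009
Θ = −S·φ(d₁)·σ/(2√T) + r·K·e^{−rT}·N(−d₂) = −7.955255 + 3.491875 = -4.463380

price = 50.154956
Θ = -4.463380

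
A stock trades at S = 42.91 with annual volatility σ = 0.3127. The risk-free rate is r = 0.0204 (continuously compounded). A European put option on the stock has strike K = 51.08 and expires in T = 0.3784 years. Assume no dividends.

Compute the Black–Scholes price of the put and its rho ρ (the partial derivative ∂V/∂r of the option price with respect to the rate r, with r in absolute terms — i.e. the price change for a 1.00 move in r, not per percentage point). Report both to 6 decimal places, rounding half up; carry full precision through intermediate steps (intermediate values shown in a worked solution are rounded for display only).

price = 8.733112
ρ = -15.957907

σ√T = 0.3127·√0.3784 = 0.192355
d₁ = (ln(S/K) + (r+σ²/2)T) / (σ√T) = (ln(42.91/51.08) + (0.0204+0.3127²/2)·0.3784) / 0.192355 = (-0.174288 + 0.026220) / 0.192355 = -0.769767
d₂ = d₁ − σ√T = -0.769767 − 0.192355 = -0.962122
e^{−rT} = e^{−0.0204·0.3784} = 0.992310
N(−d₁) = 0.779281,  N(−d₂) = 0.832006
Put price V = K·e^{−rT}·N(−d₂) − S·N(−d₁) = 42.172059 − 33.438947 = 8.733112
ρ = −K·T·e^{−rT}·N(−d₂) = -15.957907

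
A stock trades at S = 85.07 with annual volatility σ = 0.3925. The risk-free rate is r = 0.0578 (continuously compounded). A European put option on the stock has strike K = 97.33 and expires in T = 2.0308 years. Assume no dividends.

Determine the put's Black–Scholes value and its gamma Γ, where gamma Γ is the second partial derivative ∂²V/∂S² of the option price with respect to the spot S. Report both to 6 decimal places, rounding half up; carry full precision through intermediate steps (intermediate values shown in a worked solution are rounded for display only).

σ√T = 0.3925·√2.0308 = 0.559337
d₁ = (ln(S/K) + (r+σ²/2)T) / (σ√T) = (ln(85.07/97.33) + (0.0578+0.3925²/2)·2.0308) / 0.559337 = (-0.134633 + 0.273809) / 0.559337 = 0.248824
d₂ = d₁ − σ√T = 0.248824 − 0.559337 = -0.310513
e^{−rT} = e^{−0.0578·2.0308} = 0.889247
N(−d₁) = 0.401749,  N(−d₂) = 0.621915
Put price V = K·e^{−rT}·N(−d₂) − S·N(−d₁) = 53.826961 − 34.176755 = 19.650206
φ(d₁) = (1/√(2π))·e^{−d₁²/2} = 0.386782
Γ = φ(d₁) / (S·σ·√T) = 0.008129

price = 19.650206
Γ = 0.008129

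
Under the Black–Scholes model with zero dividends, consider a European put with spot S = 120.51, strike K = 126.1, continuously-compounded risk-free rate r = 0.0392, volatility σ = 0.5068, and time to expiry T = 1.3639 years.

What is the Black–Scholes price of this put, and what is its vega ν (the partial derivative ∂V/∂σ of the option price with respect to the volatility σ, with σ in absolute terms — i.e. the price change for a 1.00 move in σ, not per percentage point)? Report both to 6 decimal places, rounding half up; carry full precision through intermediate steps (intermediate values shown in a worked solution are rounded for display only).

σ√T = 0.5068·√1.3639 = 0.591872
d₁ = (ln(S/K) + (r+σ²/2)T) / (σ√T) = (ln(120.51/126.1) + (0.0392+0.5068²/2)·1.3639) / 0.591872 = (-0.045343 + 0.228621) / 0.591872 = 0.309659
d₂ = d₁ − σ√T = 0.309659 − 0.591872 = -0.282213
e^{−rT} = e^{−0.0392·1.3639} = 0.947939
N(−d₁) = 0.378410,  N(−d₂) = 0.611110
Put price V = K·e^{−rT}·N(−d₂) − S·N(−d₁) = 73.049100 − 45.602195 = 27.446905
φ(d₁) = (1/√(2π))·e^{−d₁²/2} = 0.380266
ν = S·φ(d₁)·√T = 53.518313

price = 27.446905
ν = 53.518313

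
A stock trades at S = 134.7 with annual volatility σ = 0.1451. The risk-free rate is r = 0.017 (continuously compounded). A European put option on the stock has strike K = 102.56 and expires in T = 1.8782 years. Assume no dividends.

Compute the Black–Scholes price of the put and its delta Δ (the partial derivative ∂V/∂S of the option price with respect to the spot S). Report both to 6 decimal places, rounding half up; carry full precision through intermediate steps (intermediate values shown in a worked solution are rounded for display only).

price = 0.625047
Δ = -0.051461

σ√T = 0.1451·√1.8782 = 0.198856
d₁ = (ln(S/K) + (r+σ²/2)T) / (σ√T) = (ln(134.7/102.56) + (0.017+0.1451²/2)·1.8782) / 0.198856 = (0.272602 + 0.051701) / 0.198856 = 1.630846
d₂ = d₁ − σ√T = 1.630846 − 0.198856 = 1.431991
e^{−rT} = e^{−0.017·1.8782} = 0.968575
N(−d₁) = 0.051461,  N(−d₂) = 0.076073
Put price V = K·e^{−rT}·N(−d₂) − S·N(−d₁) = 7.556893 − 6.931847 = 0.625047
Δ = −N(−d₁) = -0.051461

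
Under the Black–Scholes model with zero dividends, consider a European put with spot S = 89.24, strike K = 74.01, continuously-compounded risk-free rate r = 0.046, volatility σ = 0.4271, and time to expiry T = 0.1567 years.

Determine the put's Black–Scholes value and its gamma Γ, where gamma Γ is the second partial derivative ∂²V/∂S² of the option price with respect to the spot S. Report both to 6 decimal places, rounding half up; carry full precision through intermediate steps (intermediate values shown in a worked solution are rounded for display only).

σ√T = 0.4271·√0.1567 = 0.169069
d₁ = (ln(S/K) + (r+σ²/2)T) / (σ√T) = (ln(89.24/74.01) + (0.046+0.4271²/2)·0.1567) / 0.169069 = (0.187129 + 0.021500) / 0.169069 = 1.233990
d₂ = d₁ − σ√T = 1.233990 − 0.169069 = 1.064921
e^{−rT} = e^{−0.046·0.1567} = 0.992818
N(−d₁) = 0.108603,  N(−d₂) = 0.143456
Put price V = K·e^{−rT}·N(−d₂) − S·N(−d₁) = 10.540910 − 9.691758 = 0.849152
φ(d₁) = (1/√(2π))·e^{−d₁²/2} = 0.186317
Γ = φ(d₁) / (S·σ·√T) = 0.012349

price = 0.849152
Γ = 0.012349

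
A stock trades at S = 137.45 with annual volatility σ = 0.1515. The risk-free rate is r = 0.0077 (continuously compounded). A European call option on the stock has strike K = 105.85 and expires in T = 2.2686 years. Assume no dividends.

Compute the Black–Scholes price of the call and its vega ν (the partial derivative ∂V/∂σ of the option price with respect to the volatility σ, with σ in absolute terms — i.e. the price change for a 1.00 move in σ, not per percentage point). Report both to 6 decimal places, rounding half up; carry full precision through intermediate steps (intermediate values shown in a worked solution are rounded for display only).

σ√T = 0.1515·√2.2686 = 0.228187
d₁ = (ln(S/K) + (r+σ²/2)T) / (σ√T) = (ln(137.45/105.85) + (0.0077+0.1515²/2)·2.2686) / 0.228187 = (0.261237 + 0.043503) / 0.228187 = 1.335482
d₂ = d₁ − σ√T = 1.335482 − 0.228187 = 1.107295
e^{−rT} = e^{−0.0077·2.2686} = 0.982683
N(d₁) = 0.909141,  N(d₂) = 0.865917
Call price V = S·N(d₁) − K·e^{−rT}·N(d₂) = 124.961392 − 90.070103 = 34.891288
φ(d₁) = (1/√(2π))·e^{−d₁²/2} = 0.163540
ν = S·φ(d₁)·√T = 33.857033

price = 34.891288
ν = 33.857033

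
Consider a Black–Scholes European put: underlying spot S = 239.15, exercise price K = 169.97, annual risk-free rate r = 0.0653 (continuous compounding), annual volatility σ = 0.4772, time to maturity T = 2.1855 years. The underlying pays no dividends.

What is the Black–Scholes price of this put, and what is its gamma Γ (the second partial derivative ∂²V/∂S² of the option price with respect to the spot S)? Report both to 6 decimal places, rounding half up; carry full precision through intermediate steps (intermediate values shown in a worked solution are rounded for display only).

σ√T = 0.4772·√2.1855 = 0.705466
d₁ = (ln(S/K) + (r+σ²/2)T) / (σ√T) = (ln(239.15/169.97) + (0.0653+0.4772²/2)·2.1855) / 0.705466 = (0.341469 + 0.391554) / 0.705466 = 1.039063
d₂ = d₁ − σ√T = 1.039063 − 0.705466 = 0.333597
e^{−rT} = e^{−0.0653·2.1855} = 0.867003
N(−d₁) = 0.149388,  N(−d₂) = 0.369342
Put price V = K·e^{−rT}·N(−d₂) − S·N(−d₁) = 54.427851 − 35.726087 = 18.701764
φ(d₁) = (1/√(2π))·e^{−d₁²/2} = 0.232523
Γ = φ(d₁) / (S·σ·√T) = 0.001378

price = 18.701764
Γ = 0.001378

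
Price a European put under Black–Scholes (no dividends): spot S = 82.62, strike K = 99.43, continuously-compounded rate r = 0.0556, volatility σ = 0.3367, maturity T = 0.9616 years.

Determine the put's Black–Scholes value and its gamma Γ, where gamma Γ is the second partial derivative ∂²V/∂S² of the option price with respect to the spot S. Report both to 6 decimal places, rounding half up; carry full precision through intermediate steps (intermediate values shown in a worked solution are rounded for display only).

price = 18.314072
Γ = 0.014230

σ√T = 0.3367·√0.9616 = 0.330172
d₁ = (ln(S/K) + (r+σ²/2)T) / (σ√T) = (ln(82.62/99.43) + (0.0556+0.3367²/2)·0.9616) / 0.330172 = (-0.185202 + 0.107972) / 0.330172 = -0.233909
d₂ = d₁ − σ√T = -0.233909 − 0.330172 = -0.564081
e^{−rT} = e^{−0.0556·0.9616} = 0.947939
N(−d₁) = 0.592472,  N(−d₂) = 0.713651
Put price V = K·e^{−rT}·N(−d₂) − S·N(−d₁) = 67.264135 − 48.950063 = 18.314072
φ(d₁) = (1/√(2π))·e^{−d₁²/2} = 0.388176
Γ = φ(d₁) / (S·σ·√T) = 0.014230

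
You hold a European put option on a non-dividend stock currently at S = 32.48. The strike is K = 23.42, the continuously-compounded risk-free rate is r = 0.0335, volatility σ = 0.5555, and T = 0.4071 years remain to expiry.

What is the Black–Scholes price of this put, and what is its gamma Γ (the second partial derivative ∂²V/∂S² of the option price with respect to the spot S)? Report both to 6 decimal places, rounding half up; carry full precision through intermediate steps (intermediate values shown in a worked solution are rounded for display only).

σ√T = 0.5555·√0.4071 = 0.354433
d₁ = (ln(S/K) + (r+σ²/2)T) / (σ√T) = (ln(32.48/23.42) + (0.0335+0.5555²/2)·0.4071) / 0.354433 = (0.327034 + 0.076449) / 0.354433 = 1.138390
d₂ = d₁ − σ√T = 1.138390 − 0.354433 = 0.783957
e^{−rT} = e^{−0.0335·0.4071} = 0.986455
N(−d₁) = 0.127479,  N(−d₂) = 0.216533
Put price V = K·e^{−rT}·N(−d₂) − S·N(−d₁) = 5.002505 − 4.140511 = 0.861994
φ(d₁) = (1/√(2π))·e^{−d₁²/2} = 0.208690
Γ = φ(d₁) / (S·σ·√T) = 0.018128

price = 0.861994
Γ = 0.018128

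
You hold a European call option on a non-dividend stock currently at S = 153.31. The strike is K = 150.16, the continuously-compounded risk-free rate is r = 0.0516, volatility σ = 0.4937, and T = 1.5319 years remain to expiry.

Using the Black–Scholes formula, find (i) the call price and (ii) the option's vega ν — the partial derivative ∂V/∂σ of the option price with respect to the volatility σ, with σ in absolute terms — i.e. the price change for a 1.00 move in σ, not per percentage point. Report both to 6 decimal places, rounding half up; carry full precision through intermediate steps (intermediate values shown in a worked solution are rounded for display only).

σ√T = 0.4937·√1.5319 = 0.611052
d₁ = (ln(S/K) + (r+σ²/2)T) / (σ√T) = (ln(153.31/150.16) + (0.0516+0.4937²/2)·1.5319) / 0.611052 = (0.020761 + 0.265738) / 0.611052 = 0.468862
d₂ = d₁ − σ√T = 0.468862 − 0.611052 = -0.142190
e^{−rT} = e^{−0.0516·1.5319} = 0.923997
N(d₁) = 0.680416,  N(d₂) = 0.443465
Call price V = S·N(d₁) − K·e^{−rT}·N(d₂) = 104.314547 − 61.529611 = 42.784937
φ(d₁) = (1/√(2π))·e^{−d₁²/2} = 0.357416
ν = S·φ(d₁)·√T = 67.820341

price = 42.784937
ν = 67.820341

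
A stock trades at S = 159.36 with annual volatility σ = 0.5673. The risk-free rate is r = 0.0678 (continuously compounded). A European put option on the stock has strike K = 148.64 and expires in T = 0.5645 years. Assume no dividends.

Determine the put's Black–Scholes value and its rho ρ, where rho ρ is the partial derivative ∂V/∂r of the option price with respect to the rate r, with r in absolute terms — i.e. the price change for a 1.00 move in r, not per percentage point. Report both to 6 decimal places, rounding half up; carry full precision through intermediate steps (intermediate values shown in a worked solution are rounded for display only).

price = 18.168120
ρ = -39.087969

σ√T = 0.5673·√0.5645 = 0.426231
d₁ = (ln(S/K) + (r+σ²/2)T) / (σ√T) = (ln(159.36/148.64) + (0.0678+0.5673²/2)·0.5645) / 0.426231 = (0.069639 + 0.129109) / 0.426231 = 0.466292
d₂ = d₁ − σ√T = 0.466292 − 0.426231 = 0.040061
e^{−rT} = e^{−0.0678·0.5645} = 0.962450
N(−d₁) = 0.320503,  N(−d₂) = 0.484022
Put price V = K·e^{−rT}·N(−d₂) − S·N(−d₁) = 69.243524 − 51.075404 = 18.168120
ρ = −K·T·e^{−rT}·N(−d₂) = -39.087969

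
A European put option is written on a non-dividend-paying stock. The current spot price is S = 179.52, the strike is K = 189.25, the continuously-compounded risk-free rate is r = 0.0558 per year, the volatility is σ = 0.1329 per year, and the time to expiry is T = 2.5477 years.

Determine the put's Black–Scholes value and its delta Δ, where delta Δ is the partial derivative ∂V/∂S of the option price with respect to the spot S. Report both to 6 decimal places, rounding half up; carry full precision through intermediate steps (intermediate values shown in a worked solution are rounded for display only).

price = 8.104891
Δ = -0.298955

σ√T = 0.1329·√2.5477 = 0.212129
d₁ = (ln(S/K) + (r+σ²/2)T) / (σ√T) = (ln(179.52/189.25) + (0.0558+0.1329²/2)·2.5477) / 0.212129 = (-0.052782 + 0.164661) / 0.212129 = 0.527410
d₂ = d₁ − σ√T = 0.527410 − 0.212129 = 0.315281
e^{−rT} = e^{−0.0558·2.5477} = 0.867481
N(−d₁) = 0.298955,  N(−d₂) = 0.376274
Put price V = K·e^{−rT}·N(−d₂) − S·N(−d₁) = 61.773214 − 53.668323 = 8.104891
Δ = −N(−d₁) = -0.298955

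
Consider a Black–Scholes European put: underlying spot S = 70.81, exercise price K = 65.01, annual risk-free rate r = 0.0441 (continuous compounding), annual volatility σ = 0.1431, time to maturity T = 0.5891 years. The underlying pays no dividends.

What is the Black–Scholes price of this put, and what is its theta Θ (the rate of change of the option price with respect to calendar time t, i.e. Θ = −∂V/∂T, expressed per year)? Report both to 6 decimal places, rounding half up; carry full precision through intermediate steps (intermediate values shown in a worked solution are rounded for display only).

σ√T = 0.1431·√0.5891 = 0.109833
d₁ = (ln(S/K) + (r+σ²/2)T) / (σ√T) = (ln(70.81/65.01) + (0.0441+0.1431²/2)·0.5891) / 0.109833 = (0.085459 + 0.032011) / 0.109833 = 1.069531
d₂ = d₁ − σ√T = 1.069531 − 0.109833 = 0.959697
e^{−rT} = e^{−0.0441·0.5891} = 0.974355
N(−d₁) = 0.142415,  N(−d₂) = 0.168604
Put price V = K·e^{−rT}·N(−d₂) − S·N(−d₁) = 10.679841 − 10.084427 = 0.595413
φ(d₁) = (1/√(2π))·e^{−d₁²/2} = 0.225173
Θ = −S·φ(d₁)·σ/(2√T) + r·K·e^{−rT}·N(−d₂) = −1.486367 + 0.470981 = -1.015386

price = 0.595413
Θ = -1.015386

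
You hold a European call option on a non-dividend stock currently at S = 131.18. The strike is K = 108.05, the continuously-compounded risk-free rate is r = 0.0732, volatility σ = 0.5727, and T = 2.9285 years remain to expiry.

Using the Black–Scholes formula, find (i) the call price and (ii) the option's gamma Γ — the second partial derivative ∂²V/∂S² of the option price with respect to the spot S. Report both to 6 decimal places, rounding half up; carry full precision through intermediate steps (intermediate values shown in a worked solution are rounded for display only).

σ√T = 0.5727·√2.9285 = 0.980054
d₁ = (ln(S/K) + (r+σ²/2)T) / (σ√T) = (ln(131.18/108.05) + (0.0732+0.5727²/2)·2.9285) / 0.980054 = (0.193976 + 0.694619) / 0.980054 = 0.906680
d₂ = d₁ − σ√T = 0.906680 − 0.980054 = -0.073373
e^{−rT} = e^{−0.0732·2.9285} = 0.807053
N(d₁) = 0.817712,  N(d₂) = 0.470754
Call price V = S·N(d₁) − K·e^{−rT}·N(d₂) = 107.267460 − 41.050756 = 66.216703
φ(d₁) = (1/√(2π))·e^{−d₁²/2} = 0.264484
Γ = φ(d₁) / (S·σ·√T) = 0.002057

price = 66.216703
Γ = 0.002057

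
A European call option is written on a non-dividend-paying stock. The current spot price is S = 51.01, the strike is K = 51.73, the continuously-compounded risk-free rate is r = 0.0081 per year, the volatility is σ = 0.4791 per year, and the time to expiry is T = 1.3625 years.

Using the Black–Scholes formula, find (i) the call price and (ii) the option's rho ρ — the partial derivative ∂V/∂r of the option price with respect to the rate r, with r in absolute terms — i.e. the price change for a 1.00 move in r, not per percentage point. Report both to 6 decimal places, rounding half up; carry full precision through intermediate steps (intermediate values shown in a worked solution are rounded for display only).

price = 11.174686
ρ = 27.035949

σ√T = 0.4791·√1.3625 = 0.559235
d₁ = (ln(S/K) + (r+σ²/2)T) / (σ√T) = (ln(51.01/51.73) + (0.0081+0.4791²/2)·1.3625) / 0.559235 = (-0.014016 + 0.167408) / 0.559235 = 0.274289
d₂ = d₁ − σ√T = 0.274289 − 0.559235 = -0.284946
e^{−rT} = e^{−0.0081·1.3625} = 0.989024
N(d₁) = 0.608069,  N(d₂) = 0.387843
Call price V = S·N(d₁) − K·e^{−rT}·N(d₂) = 31.017585 − 19.842899 = 11.174686
ρ = K·T·e^{−rT}·N(d₂) = 27.035949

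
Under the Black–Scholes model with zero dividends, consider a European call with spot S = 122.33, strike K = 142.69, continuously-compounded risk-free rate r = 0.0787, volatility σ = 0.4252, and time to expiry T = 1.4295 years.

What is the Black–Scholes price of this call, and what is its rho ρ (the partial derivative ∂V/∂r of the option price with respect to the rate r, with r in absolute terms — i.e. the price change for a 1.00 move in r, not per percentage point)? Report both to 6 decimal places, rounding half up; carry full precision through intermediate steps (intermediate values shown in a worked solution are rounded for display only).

price = 22.557772
ρ = 67.174315

σ√T = 0.4252·√1.4295 = 0.508376
d₁ = (ln(S/K) + (r+σ²/2)T) / (σ√T) = (ln(122.33/142.69) + (0.0787+0.4252²/2)·1.4295) / 0.508376 = (-0.153952 + 0.241725) / 0.508376 = 0.172653
d₂ = d₁ − σ√T = 0.172653 − 0.508376 = -0.335723
e^{−rT} = e^{−0.0787·1.4295} = 0.893596
N(d₁) = 0.568538,  N(d₂) = 0.368540
Call price V = S·N(d₁) − K·e^{−rT}·N(d₂) = 69.549249 − 46.991476 = 22.557772
ρ = K·T·e^{−rT}·N(d₂) = 67.174315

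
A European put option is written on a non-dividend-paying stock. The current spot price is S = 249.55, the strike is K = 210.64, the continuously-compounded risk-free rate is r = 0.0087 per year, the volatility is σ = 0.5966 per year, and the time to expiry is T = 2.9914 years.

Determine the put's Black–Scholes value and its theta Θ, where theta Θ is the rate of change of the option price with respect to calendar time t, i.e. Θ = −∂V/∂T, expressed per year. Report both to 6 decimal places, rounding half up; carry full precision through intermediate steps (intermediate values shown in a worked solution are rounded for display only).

σ√T = 0.5966·√2.9914 = 1.031859
d₁ = (ln(S/K) + (r+σ²/2)T) / (σ√T) = (ln(249.55/210.64) + (0.0087+0.5966²/2)·2.9914) / 1.031859 = (0.169509 + 0.558392) / 1.031859 = 0.705426
d₂ = d₁ − σ√T = 0.705426 − 1.031859 = -0.326433
e^{−rT} = e^{−0.0087·2.9914} = 0.974311
N(−d₁) = 0.240272,  N(−d₂) = 0.627952
Put price V = K·e^{−rT}·N(−d₂) − S·N(−d₁) = 128.873736 − 59.959993 = 68.913743
φ(d₁) = (1/√(2π))·e^{−d₁²/2} = 0.311066
Θ = −S·φ(d₁)·σ/(2√T) + r·K·e^{−rT}·N(−d₂) = −13.388301 + 1.121202 = -12.267099

price = 68.913743
Θ = -12.267099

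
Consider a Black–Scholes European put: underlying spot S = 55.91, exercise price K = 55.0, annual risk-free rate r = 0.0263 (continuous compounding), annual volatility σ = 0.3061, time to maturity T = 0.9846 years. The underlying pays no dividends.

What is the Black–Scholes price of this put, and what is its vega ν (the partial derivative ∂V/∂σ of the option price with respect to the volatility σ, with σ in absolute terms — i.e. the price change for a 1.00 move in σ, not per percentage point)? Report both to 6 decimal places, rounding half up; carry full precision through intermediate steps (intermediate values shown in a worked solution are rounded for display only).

price = 5.514544
ν = 21.213984

σ√T = 0.3061·√0.9846 = 0.303734
d₁ = (ln(S/K) + (r+σ²/2)T) / (σ√T) = (ln(55.91/55.0) + (0.0263+0.3061²/2)·0.9846) / 0.303734 = (0.016410 + 0.072022) / 0.303734 = 0.291150
d₂ = d₁ − σ√T = 0.291150 − 0.303734 = -0.012584
e^{−rT} = e^{−0.0263·0.9846} = 0.974437
N(−d₁) = 0.385468,  N(−d₂) = 0.505020
Put price V = K·e^{−rT}·N(−d₂) − S·N(−d₁) = 27.066073 − 21.551528 = 5.514544
φ(d₁) = (1/√(2π))·e^{−d₁²/2} = 0.382387
ν = S·φ(d₁)·√T = 21.213984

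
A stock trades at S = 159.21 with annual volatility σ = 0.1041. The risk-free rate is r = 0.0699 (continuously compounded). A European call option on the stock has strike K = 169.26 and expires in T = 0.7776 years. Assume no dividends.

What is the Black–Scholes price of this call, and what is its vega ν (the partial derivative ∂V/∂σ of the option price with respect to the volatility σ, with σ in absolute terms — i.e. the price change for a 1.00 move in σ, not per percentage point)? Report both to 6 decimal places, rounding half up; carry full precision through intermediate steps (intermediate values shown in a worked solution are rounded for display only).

price = 5.317073
ν = 55.985859

σ√T = 0.1041·√0.7776 = 0.091797
d₁ = (ln(S/K) + (r+σ²/2)T) / (σ√T) = (ln(159.21/169.26) + (0.0699+0.1041²/2)·0.7776) / 0.091797 = (-0.061212 + 0.058568) / 0.091797 = -0.028806
d₂ = d₁ − σ√T = -0.028806 − 0.091797 = -0.120603
e^{−rT} = e^{−0.0699·0.7776} = 0.947097
N(d₁) = 0.488510,  N(d₂) = 0.452003
Call price V = S·N(d₁) − K·e^{−rT}·N(d₂) = 77.775615 − 72.458542 = 5.317073
φ(d₁) = (1/√(2π))·e^{−d₁²/2} = 0.398777
ν = S·φ(d₁)·√T = 55.985859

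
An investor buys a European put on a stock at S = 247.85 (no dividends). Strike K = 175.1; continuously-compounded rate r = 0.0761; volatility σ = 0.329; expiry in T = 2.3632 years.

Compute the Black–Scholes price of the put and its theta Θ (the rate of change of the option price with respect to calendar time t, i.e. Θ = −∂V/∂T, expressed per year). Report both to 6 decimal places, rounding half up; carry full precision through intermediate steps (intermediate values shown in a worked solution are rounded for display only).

price = 7.243006
Θ = -2.180127

σ√T = 0.329·√2.3632 = 0.505762
d₁ = (ln(S/K) + (r+σ²/2)T) / (σ√T) = (ln(247.85/175.1) + (0.0761+0.329²/2)·2.3632) / 0.505762 = (0.347466 + 0.307737) / 0.505762 = 1.295478
d₂ = d₁ − σ√T = 1.295478 − 0.505762 = 0.789716
e^{−rT} = e^{−0.0761·2.3632} = 0.835404
N(−d₁) = 0.097578,  N(−d₂) = 0.214847
Put price V = K·e^{−rT}·N(−d₂) − S·N(−d₁) = 31.427627 − 24.184621 = 7.243006
φ(d₁) = (1/√(2π))·e^{−d₁²/2} = 0.172377
Θ = −S·φ(d₁)·σ/(2√T) + r·K·e^{−rT}·N(−d₂) = −4.571769 + 2.391642 = -2.180127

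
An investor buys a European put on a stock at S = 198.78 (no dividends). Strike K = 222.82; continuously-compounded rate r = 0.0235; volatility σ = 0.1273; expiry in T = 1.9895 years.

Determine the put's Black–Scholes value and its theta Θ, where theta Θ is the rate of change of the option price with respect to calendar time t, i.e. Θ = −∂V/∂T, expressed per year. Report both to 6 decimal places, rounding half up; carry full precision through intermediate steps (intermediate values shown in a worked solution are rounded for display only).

σ√T = 0.1273·√1.9895 = 0.179556
d₁ = (ln(S/K) + (r+σ²/2)T) / (σ√T) = (ln(198.78/222.82) + (0.0235+0.1273²/2)·1.9895) / 0.179556 = (-0.114166 + 0.062873) / 0.179556 = -0.285661
d₂ = d₁ − σ√T = -0.285661 − 0.179556 = -0.465217
e^{−rT} = e^{−0.0235·1.9895} = 0.954323
N(−d₁) = 0.612431,  N(−d₂) = 0.679112
Put price V = K·e^{−rT}·N(−d₂) − S·N(−d₁) = 144.407856 − 121.739024 = 22.668832
φ(d₁) = (1/√(2π))·e^{−d₁²/2} = 0.382993
Θ = −S·φ(d₁)·σ/(2√T) + r·K·e^{−rT}·N(−d₂) = −3.435497 + 3.393585 = -0.041912

price = 22.668832
Θ = -0.041912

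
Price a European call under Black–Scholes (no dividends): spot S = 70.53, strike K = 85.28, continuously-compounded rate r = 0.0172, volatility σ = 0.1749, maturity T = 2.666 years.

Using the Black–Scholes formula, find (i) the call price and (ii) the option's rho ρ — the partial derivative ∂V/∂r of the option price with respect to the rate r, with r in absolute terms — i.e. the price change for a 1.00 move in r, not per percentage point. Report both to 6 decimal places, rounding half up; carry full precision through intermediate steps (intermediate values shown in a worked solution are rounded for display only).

σ√T = 0.1749·√2.666 = 0.285575
d₁ = (ln(S/K) + (r+σ²/2)T) / (σ√T) = (ln(70.53/85.28) + (0.0172+0.1749²/2)·2.666) / 0.285575 = (-0.189902 + 0.086632) / 0.285575 = -0.361622
d₂ = d₁ − σ√T = -0.361622 − 0.285575 = -0.647197
e^{−rT} = e^{−0.0172·2.666} = 0.955180
N(d₁) = 0.358817,  N(d₂) = 0.258752
Call price V = S·N(d₁) − K·e^{−rT}·N(d₂) = 25.307382 − 21.077386 = 4.229996
ρ = K·T·e^{−rT}·N(d₂) = 56.192310

price = 4.229996
ρ = 56.192310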